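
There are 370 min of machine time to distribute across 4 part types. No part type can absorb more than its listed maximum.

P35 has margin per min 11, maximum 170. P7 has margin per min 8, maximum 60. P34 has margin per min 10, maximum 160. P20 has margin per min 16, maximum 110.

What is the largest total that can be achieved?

Highest margin per min first: P20 16 > P35 11 > P34 10 > P7 8.
Give P20 110 to hit its cap of 110 ; 260 left.
P35 takes 170 to reach its cap of 170 ; 90 left.
P34: +90 (room for 160) → 90. Pool exhausted.
Total = 11×170 + 10×90 + 16×110 = 4530.

4530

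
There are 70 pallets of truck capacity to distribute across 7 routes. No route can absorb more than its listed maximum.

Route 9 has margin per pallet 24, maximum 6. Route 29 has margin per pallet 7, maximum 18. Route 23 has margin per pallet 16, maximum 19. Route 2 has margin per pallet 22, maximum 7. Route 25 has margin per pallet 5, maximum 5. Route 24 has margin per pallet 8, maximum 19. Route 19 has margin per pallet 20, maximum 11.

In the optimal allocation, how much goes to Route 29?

8

Highest margin per pallet first: Route 9 24 > Route 2 22 > Route 19 20 > Route 23 16 > Route 24 8 > Route 29 7 > Route 25 5.
Route 9 takes 6 to reach its cap of 6 — 64 left.
Route 2: +7 to 7 (cap) — 57 left.
Route 19 takes 11 to reach its cap of 11 — 46 left.
Route 23 takes 19 to reach its cap of 19 — 27 left.
Route 24: +19 to 19 (cap) — 8 left.
Only 8 left; Route 29 takes them to reach 8.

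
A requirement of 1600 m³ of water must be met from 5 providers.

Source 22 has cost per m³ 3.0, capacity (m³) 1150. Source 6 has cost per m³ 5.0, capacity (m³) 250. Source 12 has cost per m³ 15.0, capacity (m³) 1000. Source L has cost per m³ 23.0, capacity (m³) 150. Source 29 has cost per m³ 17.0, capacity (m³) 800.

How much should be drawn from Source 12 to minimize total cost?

Cheapest first:
Take 1150 from Source 22 at 3.0 — need 450 more.
Take 250 from Source 6 at 5.0 — need 200 more.
Take 200 from Source 12 at 15.0 to finish.
Source 29, Source L: unused.

200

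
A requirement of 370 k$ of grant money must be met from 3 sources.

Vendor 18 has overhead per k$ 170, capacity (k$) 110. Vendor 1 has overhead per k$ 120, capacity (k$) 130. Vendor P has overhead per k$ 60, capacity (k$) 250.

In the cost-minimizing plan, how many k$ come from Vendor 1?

Fill from the cheapest source first.
Take 250 from Vendor P at 60 ; need 120 more.
Vendor 1 at 120: take 120 of its 130 ; requirement met.
Vendor 18: unused.

120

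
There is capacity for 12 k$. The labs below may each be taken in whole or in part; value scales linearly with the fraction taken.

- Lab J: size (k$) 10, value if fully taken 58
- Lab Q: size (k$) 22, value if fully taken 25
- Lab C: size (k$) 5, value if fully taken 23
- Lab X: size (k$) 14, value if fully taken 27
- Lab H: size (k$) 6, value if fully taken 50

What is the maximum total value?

Rank by value-to-size ratio: Lab H 50/6≈8.33, Lab J 58/10≈5.8, Lab C 23/5≈4.6, Lab X 27/14≈1.93, Lab Q 25/22≈1.14.
All 6 k$ of Lab H fit (value 50) — 6 remain.
Only 6 k$ remain; take 6/10 of Lab J for value 58×6/10 = 34.8.
Total value = 84.8.

84.8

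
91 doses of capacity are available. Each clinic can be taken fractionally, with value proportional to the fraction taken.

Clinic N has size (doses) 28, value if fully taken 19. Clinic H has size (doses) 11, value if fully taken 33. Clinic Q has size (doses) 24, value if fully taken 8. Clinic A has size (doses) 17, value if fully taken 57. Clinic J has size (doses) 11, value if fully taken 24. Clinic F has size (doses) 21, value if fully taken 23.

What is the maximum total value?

157

Sort by value density: Clinic A 57/17≈3.35, Clinic H 33/11≈3, Clinic J 24/11≈2.18, Clinic F 23/21≈1.1, Clinic N 19/28≈0.679, Clinic Q 8/24≈0.333.
Clinic A: take in full, 17 doses for value 57 — 74 left.
All 11 doses of Clinic H fit (value 33) — 63 remain.
Take all of Clinic J (11 doses, value 24) — 52 doses left.
Take all of Clinic F (21 doses, value 23) — 31 doses left.
All 28 doses of Clinic N fit (value 19) — 3 remain.
3 doses left: a 3/24 share of Clinic Q gives 8×3/24 = 1.
Total value = 157.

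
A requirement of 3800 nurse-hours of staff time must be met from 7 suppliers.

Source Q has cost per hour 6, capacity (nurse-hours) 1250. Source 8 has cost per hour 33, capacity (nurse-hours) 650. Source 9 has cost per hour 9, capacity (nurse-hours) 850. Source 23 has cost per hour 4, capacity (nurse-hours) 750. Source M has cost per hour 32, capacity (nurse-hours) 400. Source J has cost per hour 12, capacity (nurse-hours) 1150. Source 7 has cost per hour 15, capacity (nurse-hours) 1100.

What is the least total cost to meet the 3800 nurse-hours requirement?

29550

Fill from the cheapest supplier first.
Source 23 at 4: take all 750 nurse-hours → 3050 still needed.
Take 1250 from Source Q at 6 → need 1800 more.
Take 850 from Source 9 at 9 → need 950 more.
Take 950 from Source J at 12 to finish.
Source 7, Source M, Source 8: unused.
Cost = 750×4 + 1250×6 + 850×9 + 950×12 = 29550.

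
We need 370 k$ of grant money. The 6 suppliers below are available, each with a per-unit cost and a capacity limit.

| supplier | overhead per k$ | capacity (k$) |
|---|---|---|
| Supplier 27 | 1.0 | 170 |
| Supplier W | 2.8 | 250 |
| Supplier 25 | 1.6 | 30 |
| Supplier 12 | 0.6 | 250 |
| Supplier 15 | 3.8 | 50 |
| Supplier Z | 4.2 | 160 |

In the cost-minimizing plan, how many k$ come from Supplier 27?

Cheapest first:
Supplier 12 at 0.6: take all 250 k$ → 120 still needed.
Take 120 from Supplier 27 at 1.0 to finish.
Supplier 25, Supplier W, Supplier 15, Supplier Z: unused.

120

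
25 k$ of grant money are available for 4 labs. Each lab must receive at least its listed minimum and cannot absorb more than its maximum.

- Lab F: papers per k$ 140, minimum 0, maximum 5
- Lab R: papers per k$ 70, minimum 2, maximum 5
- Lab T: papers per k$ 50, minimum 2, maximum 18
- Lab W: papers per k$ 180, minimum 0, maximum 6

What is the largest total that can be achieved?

Meeting every minimum uses 0+2+2+0 = 4 k$, leaving 21.
Order the labs by papers per k$: Lab W 180 > Lab F 140 > Lab R 70 > Lab T 50.
Give Lab W 6 more to hit its cap of 6 ; 15 left.
Give Lab F 5 more to hit its cap of 5 ; 10 left.
Give Lab R 3 more to hit its cap of 5 ; 7 left.
Only 7 left; Lab T takes them to reach 9.
Total = 140×5 + 70×5 + 50×9 + 180×6 = 2580.

2580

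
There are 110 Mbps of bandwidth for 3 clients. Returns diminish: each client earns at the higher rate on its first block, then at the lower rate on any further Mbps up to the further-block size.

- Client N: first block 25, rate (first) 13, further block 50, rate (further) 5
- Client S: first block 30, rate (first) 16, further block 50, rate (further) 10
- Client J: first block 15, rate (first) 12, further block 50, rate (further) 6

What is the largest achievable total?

Order all 6 blocks by rate: Client S/tier1 16 > Client N/tier1 13 > Client J/tier1 12 > Client S/tier2 10 > Client J/tier2 6 > Client N/tier2 5.
Client S tier1 at 16: fill all 30 ; 80 left.
Client N tier1 at 13: fill all 25 ; 55 left.
Client J/tier1 (12): +15 ; 40 left.
40 remain; put them into Client S tier2 at 10.
Total = 16×30 + 13×25 + 12×15 + 10×40 = 1385.

1385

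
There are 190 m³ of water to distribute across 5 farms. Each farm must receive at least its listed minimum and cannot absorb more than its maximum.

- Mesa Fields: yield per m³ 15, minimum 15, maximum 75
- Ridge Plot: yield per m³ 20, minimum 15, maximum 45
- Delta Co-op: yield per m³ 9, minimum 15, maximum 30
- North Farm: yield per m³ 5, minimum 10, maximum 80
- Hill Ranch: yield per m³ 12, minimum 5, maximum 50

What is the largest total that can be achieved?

2750

Meeting every minimum uses 15+15+15+10+5 = 60 m³, leaving 130.
Rank by yield per m³: Ridge Plot 20 > Mesa Fields 15 > Hill Ranch 12 > Delta Co-op 9 > North Farm 5.
Ridge Plot: +30 to 45 (cap) → 100 left.
Mesa Fields: +60 to 75 (cap) → 40 left.
Only 40 left; Hill Ranch takes them to reach 45.
Total = 15×75 + 20×45 + 9×15 + 5×10 + 12×45 = 2750.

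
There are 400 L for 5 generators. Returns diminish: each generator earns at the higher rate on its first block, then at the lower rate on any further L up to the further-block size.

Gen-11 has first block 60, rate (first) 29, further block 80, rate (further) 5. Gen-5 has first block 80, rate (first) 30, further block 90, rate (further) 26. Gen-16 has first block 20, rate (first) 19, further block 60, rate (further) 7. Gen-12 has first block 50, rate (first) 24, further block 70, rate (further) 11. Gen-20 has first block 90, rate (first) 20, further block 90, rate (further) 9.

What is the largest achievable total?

9970

Treat each block as its own option and order by rate: Gen-5/T1 30 > Gen-11/T1 29 > Gen-5/T2 26 > Gen-12/T1 24 > Gen-20/T1 20 > Gen-16/T1 19 > Gen-12/T2 11 > Gen-20/T2 9 > Gen-16/T2 7 > Gen-11/T2 5.
Fill Gen-5 T1 block (80 at 30) ; 320 left.
Fill Gen-11 T1 block (60 at 29) ; 260 left.
Gen-5/T2 (26): +90 ; 170 left.
Gen-12/T1 (24): +50 ; 120 left.
Gen-20/T1 (20): +90 ; 30 left.
Gen-16 T1 at 19: fill all 20 ; 10 left.
Gen-12/T2: +10 of 70 at 11; pool empty.
Total = 30×80 + 29×60 + 26×90 + 24×50 + 20×90 + 19×20 + 11×10 = 9970.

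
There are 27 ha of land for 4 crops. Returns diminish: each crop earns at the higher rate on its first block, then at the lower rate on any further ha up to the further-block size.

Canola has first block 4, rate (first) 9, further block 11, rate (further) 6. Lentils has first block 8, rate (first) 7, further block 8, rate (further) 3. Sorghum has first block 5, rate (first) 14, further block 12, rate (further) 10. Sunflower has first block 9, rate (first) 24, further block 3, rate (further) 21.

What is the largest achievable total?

Order all 8 blocks by rate: Sunflower/first 24 > Sunflower/second 21 > Sorghum/first 14 > Sorghum/second 10 > Canola/first 9 > Lentils/first 7 > Canola/second 6 > Lentils/second 3.
Sunflower first at 24: fill all 9 — 18 left.
Fill Sunflower second block (3 at 21) — 15 left.
Sorghum first at 14: fill all 5 — 10 left.
Sorghum second at 10: only 10 left, fill 10.
Total = 24×9 + 21×3 + 14×5 + 10×10 = 449.

449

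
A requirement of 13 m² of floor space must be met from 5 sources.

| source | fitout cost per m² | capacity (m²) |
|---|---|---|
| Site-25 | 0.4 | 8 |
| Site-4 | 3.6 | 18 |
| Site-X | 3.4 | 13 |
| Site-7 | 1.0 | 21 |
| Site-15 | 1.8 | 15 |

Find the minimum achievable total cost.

8.2

Use sources in increasing cost order.
Site-25 (0.4): use full 8 → 5 m² to go.
Take 5 from Site-7 at 1.0 to finish.
Site-15, Site-X, Site-4: unused.
Cost = 8×0.4 + 5×1.0 = 8.2.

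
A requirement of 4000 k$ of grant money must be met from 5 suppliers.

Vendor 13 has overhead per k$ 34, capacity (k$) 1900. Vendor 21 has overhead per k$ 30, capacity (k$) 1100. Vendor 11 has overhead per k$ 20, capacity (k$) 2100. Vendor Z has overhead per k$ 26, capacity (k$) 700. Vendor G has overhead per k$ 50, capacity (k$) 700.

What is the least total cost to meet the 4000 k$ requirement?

Use suppliers in increasing cost order.
Vendor 11 at 20: take all 2100 k$ ; 1900 still needed.
Vendor Z (26): use full 700 ; 1200 k$ to go.
Vendor 21 at 30: take all 1100 k$ ; 100 still needed.
Vendor 13 at 34: take 100 of its 1900 ; requirement met.
Vendor G: unused.
Cost = 2100×20 + 700×26 + 1100×30 + 100×34 = 96600.

96600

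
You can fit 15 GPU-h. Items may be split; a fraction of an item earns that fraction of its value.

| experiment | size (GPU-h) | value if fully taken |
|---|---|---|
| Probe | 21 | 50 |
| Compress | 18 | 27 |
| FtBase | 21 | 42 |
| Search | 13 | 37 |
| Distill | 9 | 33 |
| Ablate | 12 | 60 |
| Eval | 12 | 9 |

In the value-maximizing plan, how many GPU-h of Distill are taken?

3

Best value per unit of size first: Ablate 60/12≈5, Distill 33/9≈3.67, Search 37/13≈2.85, Probe 50/21≈2.38, FtBase 42/21≈2, Compress 27/18≈1.5, Eval 9/12≈0.75.
All 12 GPU-h of Ablate fit (value 60) → 3 remain.
Only 3 GPU-h remain; take 3/9 of Distill for value 33×3/9 = 11.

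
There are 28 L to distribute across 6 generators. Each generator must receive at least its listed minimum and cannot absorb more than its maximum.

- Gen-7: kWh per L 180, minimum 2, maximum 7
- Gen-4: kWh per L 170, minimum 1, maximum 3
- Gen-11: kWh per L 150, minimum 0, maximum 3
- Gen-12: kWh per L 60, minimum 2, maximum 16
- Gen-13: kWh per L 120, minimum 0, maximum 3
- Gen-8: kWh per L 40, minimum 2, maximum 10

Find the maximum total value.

3260

Meeting every minimum uses 2+1+0+2+0+2 = 7 L, leaving 21.
Order the generators by kWh per L: Gen-7 180 > Gen-4 170 > Gen-11 150 > Gen-13 120 > Gen-12 60 > Gen-8 40.
Give Gen-7 5 more to hit its cap of 7 → 16 left.
Gen-4: +2 to 3 (cap) → 14 left.
Gen-11: +3 to 3 (cap) → 11 left.
Gen-13: +3 to 3 (cap) → 8 left.
Gen-12: +8 (room for 14) → 10. Pool exhausted.
Total = 180×7 + 170×3 + 150×3 + 60×10 + 120×3 + 40×2 = 3260.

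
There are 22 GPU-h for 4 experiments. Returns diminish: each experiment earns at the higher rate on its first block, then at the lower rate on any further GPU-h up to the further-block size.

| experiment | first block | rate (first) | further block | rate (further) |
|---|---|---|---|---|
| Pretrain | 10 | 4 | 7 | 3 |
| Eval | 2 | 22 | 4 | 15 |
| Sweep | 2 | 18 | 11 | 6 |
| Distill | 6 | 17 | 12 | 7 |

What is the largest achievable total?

Treat each block as its own option and order by rate: Eval/tier1 22 > Sweep/tier1 18 > Distill/tier1 17 > Eval/tier2 15 > Distill/tier2 7 > Sweep/tier2 6 > Pretrain/tier1 4 > Pretrain/tier2 3.
Eval tier1 at 22: fill all 2 → 20 left.
Sweep/tier1 (18): +2 → 18 left.
Fill Distill tier1 block (6 at 17) → 12 left.
Eval tier2 at 15: fill all 4 → 8 left.
Distill tier2 at 7: only 8 left, fill 8.
Total = 22×2 + 18×2 + 17×6 + 15×4 + 7×8 = 298.

298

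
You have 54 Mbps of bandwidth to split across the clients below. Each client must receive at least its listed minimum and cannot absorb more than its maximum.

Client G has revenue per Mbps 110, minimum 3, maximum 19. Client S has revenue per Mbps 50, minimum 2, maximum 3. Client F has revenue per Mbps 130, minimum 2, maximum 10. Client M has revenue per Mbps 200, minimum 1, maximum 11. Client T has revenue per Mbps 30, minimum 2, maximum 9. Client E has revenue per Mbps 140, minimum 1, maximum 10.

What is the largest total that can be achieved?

Meeting every minimum uses 3+2+2+1+2+1 = 11 Mbps, leaving 43.
Order the clients by revenue per Mbps: Client M 200 > Client E 140 > Client F 130 > Client G 110 > Client S 50 > Client T 30.
Client M takes 10 more to reach its cap of 11 ; 33 left.
Give Client E 9 more to hit its cap of 10 ; 24 left.
Give Client F 8 more to hit its cap of 10 ; 16 left.
Client G: +16 to 19 (cap) ; 0 left.
Total = 110×19 + 50×2 + 130×10 + 200×11 + 30×2 + 140×10 = 7150.

7150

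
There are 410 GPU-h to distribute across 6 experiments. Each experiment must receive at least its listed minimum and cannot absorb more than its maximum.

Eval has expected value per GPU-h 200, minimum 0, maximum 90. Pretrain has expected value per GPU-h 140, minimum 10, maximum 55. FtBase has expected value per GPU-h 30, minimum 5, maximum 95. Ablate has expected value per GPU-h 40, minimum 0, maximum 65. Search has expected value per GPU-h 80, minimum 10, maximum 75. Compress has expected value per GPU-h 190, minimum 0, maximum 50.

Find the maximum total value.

Meeting every minimum uses 0+10+5+0+10+0 = 25 GPU-h, leaving 385.
Rank by expected value per GPU-h: Eval 200 > Compress 190 > Pretrain 140 > Search 80 > Ablate 40 > FtBase 30.
Eval takes 90 more to reach its cap of 90 — 295 left.
Compress: +50 to 50 (cap) — 245 left.
Pretrain: +45 to 55 (cap) — 200 left.
Search takes 65 more to reach its cap of 75 — 135 left.
Give Ablate 65 more to hit its cap of 65 — 70 left.
FtBase has room for 90 more but only 70 remain, so it gets 75.
Total = 200×90 + 140×55 + 30×75 + 40×65 + 80×75 + 190×50 = 46050.

46050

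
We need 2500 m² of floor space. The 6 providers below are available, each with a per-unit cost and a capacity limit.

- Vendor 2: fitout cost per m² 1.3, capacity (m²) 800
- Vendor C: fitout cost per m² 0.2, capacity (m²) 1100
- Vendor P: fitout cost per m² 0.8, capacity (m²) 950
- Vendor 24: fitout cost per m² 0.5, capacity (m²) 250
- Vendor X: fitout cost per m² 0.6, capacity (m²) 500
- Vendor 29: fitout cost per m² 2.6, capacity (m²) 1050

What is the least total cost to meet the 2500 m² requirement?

1165

Use providers in increasing cost order.
Vendor C at 0.2: take all 1100 m² ; 1400 still needed.
Vendor 24 (0.5): use full 250 ; 1150 m² to go.
Vendor X at 0.6: take all 500 m² ; 650 still needed.
Vendor P at 0.8: take 650 of its 950 ; requirement met.
Vendor 2, Vendor 29: unused.
Cost = 1100×0.2 + 250×0.5 + 500×0.6 + 650×0.8 = 1165.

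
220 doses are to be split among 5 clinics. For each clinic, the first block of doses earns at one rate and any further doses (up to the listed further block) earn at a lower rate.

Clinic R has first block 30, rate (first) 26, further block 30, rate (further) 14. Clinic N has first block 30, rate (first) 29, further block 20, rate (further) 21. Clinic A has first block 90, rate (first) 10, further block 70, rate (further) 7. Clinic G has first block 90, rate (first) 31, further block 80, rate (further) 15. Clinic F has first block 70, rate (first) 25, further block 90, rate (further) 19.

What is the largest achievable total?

Order all 10 blocks by rate: Clinic G/T1 31 > Clinic N/T1 29 > Clinic R/T1 26 > Clinic F/T1 25 > Clinic N/T2 21 > Clinic F/T2 19 > Clinic G/T2 15 > Clinic R/T2 14 > Clinic A/T1 10 > Clinic A/T2 7.
Clinic G T1 at 31: fill all 90 ; 130 left.
Clinic N T1 at 29: fill all 30 ; 100 left.
Fill Clinic R T1 block (30 at 26) ; 70 left.
Fill Clinic F T1 block (70 at 25) ; 0 left.
Total = 31×90 + 29×30 + 26×30 + 25×70 = 6190.

6190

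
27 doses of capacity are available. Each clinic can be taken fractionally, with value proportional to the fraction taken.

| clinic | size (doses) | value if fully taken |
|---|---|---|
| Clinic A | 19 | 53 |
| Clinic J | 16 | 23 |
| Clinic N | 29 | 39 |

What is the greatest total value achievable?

64.5

Rank by value-to-size ratio: Clinic A 53/19≈2.79, Clinic J 23/16≈1.44, Clinic N 39/29≈1.34.
Take all of Clinic A (19 doses, value 53) → 8 doses left.
Fill the last 8 doses with part of Clinic J: 8/16 of it earns 11.5.
Total value = 64.5.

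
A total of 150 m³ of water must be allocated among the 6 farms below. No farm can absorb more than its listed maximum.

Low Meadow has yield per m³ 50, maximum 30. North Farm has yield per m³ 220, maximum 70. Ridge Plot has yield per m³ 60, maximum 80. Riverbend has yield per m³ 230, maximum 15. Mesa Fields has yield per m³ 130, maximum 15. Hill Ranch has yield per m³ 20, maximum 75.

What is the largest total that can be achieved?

Highest yield per m³ first: Riverbend 230 > North Farm 220 > Mesa Fields 130 > Ridge Plot 60 > Low Meadow 50 > Hill Ranch 20.
Give Riverbend 15 to hit its cap of 15 ; 135 left.
North Farm: +70 to 70 (cap) ; 65 left.
Mesa Fields: +15 to 15 (cap) ; 50 left.
Ridge Plot has room for 80 but only 50 remain, so it gets 50.
Total = 220×70 + 60×50 + 230×15 + 130×15 = 23800.

23800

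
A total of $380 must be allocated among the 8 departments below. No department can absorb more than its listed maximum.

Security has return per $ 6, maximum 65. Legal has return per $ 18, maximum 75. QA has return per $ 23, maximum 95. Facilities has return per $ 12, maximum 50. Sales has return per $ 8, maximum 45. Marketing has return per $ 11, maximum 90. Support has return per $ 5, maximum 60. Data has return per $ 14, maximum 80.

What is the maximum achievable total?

Order the departments by return per $: QA 23 > Legal 18 > Data 14 > Facilities 12 > Marketing 11 > Sales 8 > Security 6 > Support 5.
Give QA 95 to hit its cap of 95 — 285 left.
Legal: +75 to 75 (cap) — 210 left.
Data: +80 to 80 (cap) — 130 left.
Give Facilities 50 to hit its cap of 50 — 80 left.
Only 80 left; Marketing takes them to reach 80.
Total = 18×75 + 23×95 + 12×50 + 11×80 + 14×80 = 6135.

6135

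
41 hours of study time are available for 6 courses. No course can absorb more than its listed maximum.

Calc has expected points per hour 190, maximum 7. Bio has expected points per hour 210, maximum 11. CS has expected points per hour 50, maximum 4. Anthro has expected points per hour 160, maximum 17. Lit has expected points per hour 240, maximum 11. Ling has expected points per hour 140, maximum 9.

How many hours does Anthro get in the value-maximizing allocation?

12

Order the courses by expected points per hour: Lit 240 > Bio 210 > Calc 190 > Anthro 160 > Ling 140 > CS 50.
Lit: +11 to 11 (cap) — 30 left.
Bio: +11 to 11 (cap) — 19 left.
Calc takes 7 to reach its cap of 7 — 12 left.
Only 12 left; Anthro takes them to reach 12.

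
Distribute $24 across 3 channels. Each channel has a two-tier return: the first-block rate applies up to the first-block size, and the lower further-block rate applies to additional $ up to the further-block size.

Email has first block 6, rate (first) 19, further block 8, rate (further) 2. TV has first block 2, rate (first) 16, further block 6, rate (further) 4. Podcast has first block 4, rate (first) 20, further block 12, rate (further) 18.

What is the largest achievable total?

442

Rank every tier by rate: Podcast/T1 20 > Email/T1 19 > Podcast/T2 18 > TV/T1 16 > TV/T2 4 > Email/T2 2.
Fill Podcast T1 block (4 at 20) — 20 left.
Email T1 at 19: fill all 6 — 14 left.
Podcast/T2 (18): +12 — 2 left.
Fill TV T1 block (2 at 16) — 0 left.
Total = 20×4 + 19×6 + 18×12 + 16×2 = 442.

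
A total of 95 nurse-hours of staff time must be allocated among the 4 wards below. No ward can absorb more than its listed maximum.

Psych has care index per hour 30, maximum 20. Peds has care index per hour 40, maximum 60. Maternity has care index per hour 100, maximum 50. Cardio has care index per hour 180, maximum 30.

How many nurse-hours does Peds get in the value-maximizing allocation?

15

Highest care index per hour first: Cardio 180 > Maternity 100 > Peds 40 > Psych 30.
Give Cardio 30 to hit its cap of 30 ; 65 left.
Give Maternity 50 to hit its cap of 50 ; 15 left.
Peds: +15 (room for 60) → 15. Pool exhausted.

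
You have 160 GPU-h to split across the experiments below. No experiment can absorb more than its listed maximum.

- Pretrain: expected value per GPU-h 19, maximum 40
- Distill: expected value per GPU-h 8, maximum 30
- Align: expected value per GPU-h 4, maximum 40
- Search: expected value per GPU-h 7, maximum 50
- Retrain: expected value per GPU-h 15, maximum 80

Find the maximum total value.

Rank by expected value per GPU-h: Pretrain 19 > Retrain 15 > Distill 8 > Search 7 > Align 4.
Give Pretrain 40 to hit its cap of 40 ; 120 left.
Retrain: +80 to 80 (cap) ; 40 left.
Distill takes 30 to reach its cap of 30 ; 10 left.
Only 10 left; Search takes them to reach 10.
Total = 19×40 + 8×30 + 7×10 + 15×80 = 2270.

2270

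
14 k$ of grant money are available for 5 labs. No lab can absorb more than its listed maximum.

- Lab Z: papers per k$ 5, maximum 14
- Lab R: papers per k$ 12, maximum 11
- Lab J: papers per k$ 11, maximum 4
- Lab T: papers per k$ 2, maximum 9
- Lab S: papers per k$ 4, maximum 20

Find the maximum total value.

Order the labs by papers per k$: Lab R 12 > Lab J 11 > Lab Z 5 > Lab S 4 > Lab T 2.
Lab R takes 11 to reach its cap of 11 — 3 left.
Lab J has room for 4 but only 3 remain, so it gets 3.
Total = 12×11 + 11×3 = 165.

165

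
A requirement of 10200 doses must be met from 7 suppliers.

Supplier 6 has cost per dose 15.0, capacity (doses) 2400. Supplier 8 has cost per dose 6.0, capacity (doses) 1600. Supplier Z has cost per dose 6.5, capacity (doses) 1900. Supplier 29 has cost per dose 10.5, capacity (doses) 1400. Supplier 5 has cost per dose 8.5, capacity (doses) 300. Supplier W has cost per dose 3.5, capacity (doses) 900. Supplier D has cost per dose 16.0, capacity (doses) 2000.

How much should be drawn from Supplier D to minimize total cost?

1700

Use suppliers in increasing cost order.
Supplier W at 3.5: take all 900 doses → 9300 still needed.
Supplier 8 (6.0): use full 1600 → 7700 doses to go.
Supplier Z (6.5): use full 1900 → 5800 doses to go.
Supplier 5 at 8.5: take all 300 doses → 5500 still needed.
Supplier 29 at 10.5: take all 1400 doses → 4100 still needed.
Supplier 6 at 15.0: take all 2400 doses → 1700 still needed.
Supplier D at 16.0: take 1700 of its 2000 → requirement met.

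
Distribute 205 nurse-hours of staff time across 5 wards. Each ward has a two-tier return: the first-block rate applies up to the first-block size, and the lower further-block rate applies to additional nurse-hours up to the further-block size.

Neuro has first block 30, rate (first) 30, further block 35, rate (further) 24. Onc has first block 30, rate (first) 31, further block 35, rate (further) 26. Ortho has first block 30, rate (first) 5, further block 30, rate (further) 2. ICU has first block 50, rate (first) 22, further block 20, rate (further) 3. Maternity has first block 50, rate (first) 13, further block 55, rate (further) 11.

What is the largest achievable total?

Rank every tier by rate: Onc/first 31 > Neuro/first 30 > Onc/second 26 > Neuro/second 24 > ICU/first 22 > Maternity/first 13 > Maternity/second 11 > Ortho/first 5 > ICU/second 3 > Ortho/second 2.
Fill Onc first block (30 at 31) — 175 left.
Fill Neuro first block (30 at 30) — 145 left.
Fill Onc second block (35 at 26) — 110 left.
Fill Neuro second block (35 at 24) — 75 left.
ICU first at 22: fill all 50 — 25 left.
Maternity/first: +25 of 50 at 13; pool empty.
Total = 31×30 + 30×30 + 26×35 + 24×35 + 22×50 + 13×25 = 5005.

5005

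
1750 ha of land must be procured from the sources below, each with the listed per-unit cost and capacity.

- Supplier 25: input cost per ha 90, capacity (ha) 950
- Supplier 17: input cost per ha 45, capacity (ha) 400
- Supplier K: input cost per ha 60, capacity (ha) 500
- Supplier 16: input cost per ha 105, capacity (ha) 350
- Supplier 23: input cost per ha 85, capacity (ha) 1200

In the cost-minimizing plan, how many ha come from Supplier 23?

Fill from the cheapest source first.
Supplier 17 at 45: take all 400 ha ; 1350 still needed.
Supplier K (60): use full 500 ; 850 ha to go.
Supplier 23 at 85: take 850 of its 1200 ; requirement met.
Supplier 25, Supplier 16: unused.

850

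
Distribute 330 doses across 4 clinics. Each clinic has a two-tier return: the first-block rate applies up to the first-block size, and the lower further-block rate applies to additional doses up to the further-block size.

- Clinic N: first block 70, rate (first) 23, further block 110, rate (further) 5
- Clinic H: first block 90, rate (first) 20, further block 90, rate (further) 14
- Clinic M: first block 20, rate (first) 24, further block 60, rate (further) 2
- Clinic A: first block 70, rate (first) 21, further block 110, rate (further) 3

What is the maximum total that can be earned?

6480

Rank every tier by rate: Clinic M/first 24 > Clinic N/first 23 > Clinic A/first 21 > Clinic H/first 20 > Clinic H/second 14 > Clinic N/second 5 > Clinic A/second 3 > Clinic M/second 2.
Clinic M first at 24: fill all 20 ; 310 left.
Clinic N/first (23): +70 ; 240 left.
Fill Clinic A first block (70 at 21) ; 170 left.
Fill Clinic H first block (90 at 20) ; 80 left.
Clinic H/second: +80 of 90 at 14; pool empty.
Total = 24×20 + 23×70 + 21×70 + 20×90 + 14×80 = 6480.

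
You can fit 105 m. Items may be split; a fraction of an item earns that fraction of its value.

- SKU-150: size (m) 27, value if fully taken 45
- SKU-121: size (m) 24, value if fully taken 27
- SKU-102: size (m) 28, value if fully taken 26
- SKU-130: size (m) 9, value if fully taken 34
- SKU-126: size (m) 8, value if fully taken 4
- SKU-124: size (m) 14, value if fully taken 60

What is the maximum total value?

193.5

Best value per unit of size first: SKU-124 60/14≈4.29, SKU-130 34/9≈3.78, SKU-150 45/27≈1.67, SKU-121 27/24≈1.12, SKU-102 26/28≈0.929, SKU-126 4/8≈0.5.
Take all of SKU-124 (14 m, value 60) — 91 m left.
SKU-130: take in full, 9 m for value 34 — 82 left.
Take all of SKU-150 (27 m, value 45) — 55 m left.
Take all of SKU-121 (24 m, value 27) — 31 m left.
Take all of SKU-102 (28 m, value 26) — 3 m left.
3 m left: a 3/8 share of SKU-126 gives 4×3/8 = 1.5.
Total value = 193.5.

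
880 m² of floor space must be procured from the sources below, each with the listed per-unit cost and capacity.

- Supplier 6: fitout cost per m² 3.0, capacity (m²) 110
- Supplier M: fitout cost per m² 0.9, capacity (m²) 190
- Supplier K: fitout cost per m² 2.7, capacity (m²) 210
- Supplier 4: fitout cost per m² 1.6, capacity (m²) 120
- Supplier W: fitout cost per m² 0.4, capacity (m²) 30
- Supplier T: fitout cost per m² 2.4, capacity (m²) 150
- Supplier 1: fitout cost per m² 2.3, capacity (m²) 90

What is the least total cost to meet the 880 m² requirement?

Fill from the cheapest source first.
Take 30 from Supplier W at 0.4 — need 850 more.
Supplier M (0.9): use full 190 — 660 m² to go.
Supplier 4 (1.6): use full 120 — 540 m² to go.
Take 90 from Supplier 1 at 2.3 — need 450 more.
Supplier T at 2.4: take all 150 m² — 300 still needed.
Take 210 from Supplier K at 2.7 — need 90 more.
Supplier 6 (3.0): take the remaining 90 — done.
Cost = 30×0.4 + 190×0.9 + 120×1.6 + 90×2.3 + 150×2.4 + 210×2.7 + 90×3.0 = 1779.

1779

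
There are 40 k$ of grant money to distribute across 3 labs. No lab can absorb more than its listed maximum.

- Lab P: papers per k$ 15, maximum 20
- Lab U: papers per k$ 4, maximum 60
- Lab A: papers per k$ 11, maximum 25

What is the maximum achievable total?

520

Order the labs by papers per k$: Lab P 15 > Lab A 11 > Lab U 4.
Lab P: +20 to 20 (cap) — 20 left.
Lab A has room for 25 but only 20 remain, so it gets 20.
Total = 15×20 + 11×20 = 520.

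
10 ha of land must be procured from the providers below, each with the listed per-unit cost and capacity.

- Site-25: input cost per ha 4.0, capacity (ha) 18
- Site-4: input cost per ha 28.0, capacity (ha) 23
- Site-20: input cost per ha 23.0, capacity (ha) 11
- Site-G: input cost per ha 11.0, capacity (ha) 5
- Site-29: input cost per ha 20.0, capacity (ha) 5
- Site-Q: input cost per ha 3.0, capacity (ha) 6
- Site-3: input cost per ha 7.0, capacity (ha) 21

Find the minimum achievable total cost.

Cheapest first:
Site-Q at 3.0: take all 6 ha — 4 still needed.
Take 4 from Site-25 at 4.0 to finish.
Site-3, Site-G, Site-29, Site-20, Site-4: unused.
Cost = 6×3.0 + 4×4.0 = 34.

34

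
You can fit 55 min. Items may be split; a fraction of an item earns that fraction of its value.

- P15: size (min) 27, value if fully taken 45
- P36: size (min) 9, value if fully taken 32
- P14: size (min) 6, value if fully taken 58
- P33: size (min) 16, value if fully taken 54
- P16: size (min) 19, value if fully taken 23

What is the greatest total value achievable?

Best value per unit of size first: P14 58/6≈9.67, P36 32/9≈3.56, P33 54/16≈3.38, P15 45/27≈1.67, P16 23/19≈1.21.
P14: take in full, 6 min for value 58 ; 49 left.
Take all of P36 (9 min, value 32) ; 40 min left.
P33: take in full, 16 min for value 54 ; 24 left.
24 min left: a 24/27 share of P15 gives 45×24/27 = 40.
Total value = 184.

184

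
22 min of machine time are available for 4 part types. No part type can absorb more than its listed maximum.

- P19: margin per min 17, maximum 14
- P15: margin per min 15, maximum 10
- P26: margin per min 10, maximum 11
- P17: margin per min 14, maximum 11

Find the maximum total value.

358

Highest margin per min first: P19 17 > P15 15 > P17 14 > P26 10.
P19 takes 14 to reach its cap of 14 → 8 left.
Only 8 left; P15 takes them to reach 8.
Total = 17×14 + 15×8 = 358.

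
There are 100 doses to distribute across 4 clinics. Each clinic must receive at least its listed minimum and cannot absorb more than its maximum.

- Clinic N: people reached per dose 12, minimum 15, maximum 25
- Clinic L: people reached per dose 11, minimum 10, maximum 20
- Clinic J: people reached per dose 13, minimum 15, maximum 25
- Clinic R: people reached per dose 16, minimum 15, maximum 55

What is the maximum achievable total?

Meeting every minimum uses 15+10+15+15 = 55 doses, leaving 45.
Order the clinics by people reached per dose: Clinic R 16 > Clinic J 13 > Clinic N 12 > Clinic L 11.
Clinic R: +40 to 55 (cap) — 5 left.
Clinic J has room for 10 more but only 5 remain, so it gets 20.
Total = 12×15 + 11×10 + 13×20 + 16×55 = 1430.

1430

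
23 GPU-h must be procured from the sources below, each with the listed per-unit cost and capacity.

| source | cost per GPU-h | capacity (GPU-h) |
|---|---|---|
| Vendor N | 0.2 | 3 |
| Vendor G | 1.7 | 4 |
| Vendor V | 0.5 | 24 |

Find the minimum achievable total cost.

Fill from the cheapest source first.
Take 3 from Vendor N at 0.2 — need 20 more.
Take 20 from Vendor V at 0.5 to finish.
Vendor G: unused.
Cost = 3×0.2 + 20×0.5 = 10.6.

10.6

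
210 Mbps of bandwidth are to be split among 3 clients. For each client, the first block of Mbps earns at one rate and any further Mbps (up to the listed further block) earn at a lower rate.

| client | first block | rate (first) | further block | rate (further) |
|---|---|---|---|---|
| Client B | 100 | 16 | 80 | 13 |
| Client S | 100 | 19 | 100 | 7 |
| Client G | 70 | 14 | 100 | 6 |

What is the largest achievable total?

3640

Treat each block as its own option and order by rate: Client S/first 19 > Client B/first 16 > Client G/first 14 > Client B/second 13 > Client S/second 7 > Client G/second 6.
Client S/first (19): +100 → 110 left.
Client B first at 16: fill all 100 → 10 left.
Client G/first: +10 of 70 at 14; pool empty.
Total = 19×100 + 16×100 + 14×10 = 3640.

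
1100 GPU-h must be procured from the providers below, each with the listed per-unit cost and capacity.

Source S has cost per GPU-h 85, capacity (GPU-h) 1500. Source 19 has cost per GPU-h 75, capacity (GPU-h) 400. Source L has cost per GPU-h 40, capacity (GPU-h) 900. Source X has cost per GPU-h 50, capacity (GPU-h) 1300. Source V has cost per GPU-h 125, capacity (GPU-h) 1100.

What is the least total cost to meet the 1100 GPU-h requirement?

46000

Cheapest first:
Take 900 from Source L at 40 ; need 200 more.
Take 200 from Source X at 50 to finish.
Source 19, Source S, Source V: unused.
Cost = 900×40 + 200×50 = 46000.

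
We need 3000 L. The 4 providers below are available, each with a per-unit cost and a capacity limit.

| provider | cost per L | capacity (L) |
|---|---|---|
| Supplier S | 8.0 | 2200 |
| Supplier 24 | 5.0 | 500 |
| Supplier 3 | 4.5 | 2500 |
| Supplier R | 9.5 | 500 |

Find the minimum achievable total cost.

Fill from the cheapest provider first.
Supplier 3 (4.5): use full 2500 — 500 L to go.
Take 500 from Supplier 24 at 5.0 — need 0 more.
Supplier S, Supplier R: unused.
Cost = 2500×4.5 + 500×5.0 = 13750.

13750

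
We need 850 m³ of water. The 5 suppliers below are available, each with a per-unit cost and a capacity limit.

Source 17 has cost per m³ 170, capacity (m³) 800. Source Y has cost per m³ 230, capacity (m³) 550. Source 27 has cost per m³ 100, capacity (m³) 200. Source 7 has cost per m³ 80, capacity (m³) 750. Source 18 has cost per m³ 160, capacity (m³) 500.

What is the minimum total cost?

Use suppliers in increasing cost order.
Take 750 from Source 7 at 80 → need 100 more.
Source 27 (100): take the remaining 100 → done.
Source 18, Source 17, Source Y: unused.
Cost = 750×80 + 100×100 = 70000.

70000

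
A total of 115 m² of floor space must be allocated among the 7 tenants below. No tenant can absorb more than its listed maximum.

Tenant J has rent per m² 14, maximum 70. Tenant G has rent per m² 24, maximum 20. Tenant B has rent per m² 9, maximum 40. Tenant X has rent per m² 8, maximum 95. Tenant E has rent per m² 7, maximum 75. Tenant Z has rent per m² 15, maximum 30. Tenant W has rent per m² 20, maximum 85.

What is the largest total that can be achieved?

Rank by rent per m²: Tenant G 24 > Tenant W 20 > Tenant Z 15 > Tenant J 14 > Tenant B 9 > Tenant X 8 > Tenant E 7.
Tenant G: +20 to 20 (cap) — 95 left.
Tenant W: +85 to 85 (cap) — 10 left.
Tenant Z has room for 30 but only 10 remain, so it gets 10.
Total = 24×20 + 15×10 + 20×85 = 2330.

2330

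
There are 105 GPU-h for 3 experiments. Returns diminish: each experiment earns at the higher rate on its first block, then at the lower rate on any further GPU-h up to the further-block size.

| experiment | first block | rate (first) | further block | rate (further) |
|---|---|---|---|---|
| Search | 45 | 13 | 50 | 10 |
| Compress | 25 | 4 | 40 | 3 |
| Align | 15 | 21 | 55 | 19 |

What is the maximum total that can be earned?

Treat each block as its own option and order by rate: Align/first 21 > Align/second 19 > Search/first 13 > Search/second 10 > Compress/first 4 > Compress/second 3.
Align/first (21): +15 ; 90 left.
Align/second (19): +55 ; 35 left.
Search/first: +35 of 45 at 13; pool empty.
Total = 21×15 + 19×55 + 13×35 = 1815.

1815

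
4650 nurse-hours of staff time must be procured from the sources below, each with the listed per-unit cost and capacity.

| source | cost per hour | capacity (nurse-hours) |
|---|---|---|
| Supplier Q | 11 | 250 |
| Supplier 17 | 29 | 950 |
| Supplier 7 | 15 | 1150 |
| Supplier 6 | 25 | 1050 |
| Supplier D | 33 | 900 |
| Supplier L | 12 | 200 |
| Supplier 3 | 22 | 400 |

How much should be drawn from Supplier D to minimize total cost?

650

Fill from the cheapest source first.
Supplier Q at 11: take all 250 nurse-hours ; 4400 still needed.
Take 200 from Supplier L at 12 ; need 4200 more.
Take 1150 from Supplier 7 at 15 ; need 3050 more.
Supplier 3 at 22: take all 400 nurse-hours ; 2650 still needed.
Supplier 6 at 25: take all 1050 nurse-hours ; 1600 still needed.
Supplier 17 (29): use full 950 ; 650 nurse-hours to go.
Take 650 from Supplier D at 33 to finish.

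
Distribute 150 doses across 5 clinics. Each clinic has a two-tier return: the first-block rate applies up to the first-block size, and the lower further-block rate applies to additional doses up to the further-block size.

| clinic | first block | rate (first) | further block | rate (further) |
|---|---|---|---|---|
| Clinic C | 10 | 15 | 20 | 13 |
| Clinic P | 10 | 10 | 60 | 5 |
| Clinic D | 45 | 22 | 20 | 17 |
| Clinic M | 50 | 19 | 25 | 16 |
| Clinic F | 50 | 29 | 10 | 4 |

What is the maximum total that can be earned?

3475

Order all 10 blocks by rate: Clinic F/T1 29 > Clinic D/T1 22 > Clinic M/T1 19 > Clinic D/T2 17 > Clinic M/T2 16 > Clinic C/T1 15 > Clinic C/T2 13 > Clinic P/T1 10 > Clinic P/T2 5 > Clinic F/T2 4.
Fill Clinic F T1 block (50 at 29) ; 100 left.
Fill Clinic D T1 block (45 at 22) ; 55 left.
Fill Clinic M T1 block (50 at 19) ; 5 left.
Clinic D T2 at 17: only 5 left, fill 5.
Total = 29×50 + 22×45 + 19×50 + 17×5 = 3475.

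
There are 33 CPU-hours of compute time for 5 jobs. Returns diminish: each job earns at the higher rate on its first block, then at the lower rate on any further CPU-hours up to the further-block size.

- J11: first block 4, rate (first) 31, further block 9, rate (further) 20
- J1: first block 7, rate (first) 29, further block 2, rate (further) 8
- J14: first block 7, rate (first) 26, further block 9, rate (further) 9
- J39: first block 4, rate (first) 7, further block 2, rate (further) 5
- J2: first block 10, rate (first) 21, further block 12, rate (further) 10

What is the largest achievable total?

Treat each block as its own option and order by rate: J11/T1 31 > J1/T1 29 > J14/T1 26 > J2/T1 21 > J11/T2 20 > J2/T2 10 > J14/T2 9 > J1/T2 8 > J39/T1 7 > J39/T2 5.
J11 T1 at 31: fill all 4 — 29 left.
J1 T1 at 29: fill all 7 — 22 left.
Fill J14 T1 block (7 at 26) — 15 left.
Fill J2 T1 block (10 at 21) — 5 left.
J11/T2: +5 of 9 at 20; pool empty.
Total = 31×4 + 29×7 + 26×7 + 21×10 + 20×5 = 819.

819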